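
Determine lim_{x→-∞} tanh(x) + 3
Evaluate the dominant behaviour as x → -∞; each term tends to a finite value or vanishes.
Limit = 2.

Final answer: 2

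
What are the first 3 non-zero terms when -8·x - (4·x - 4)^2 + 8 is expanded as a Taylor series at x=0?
-16·x^2 + 24·x - 8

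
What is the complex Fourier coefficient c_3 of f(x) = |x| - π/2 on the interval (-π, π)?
Compute the real Fourier coefficients first: a_3 = -4/(9·π), b_3 = 0.
Then c_3 = (a_3 − i·b_3)/2 = -2/(9·π).

Final answer: -2/(9·π)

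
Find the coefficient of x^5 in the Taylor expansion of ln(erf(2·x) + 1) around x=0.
Expand to order 5: ln(erf(2·x) + 1) = x^5·(-1280·π^2 + 96·π^3 + 3072·π)/(15·π^(7/2)) + x^4·(-192 + 64·π)/(3·π^2) + x^3·(64 - 16·π)/(3·π^(3/2)) - 8·x^2/π + 4·x/√(π) + O(x^6).
The coefficient of x^5 is (-1280·π^2 + 96·π^3 + 3072·π)/(15·π^(7/2)).

Final answer: (-1280·π^2 + 96·π^3 + 3072·π)/(15·π^(7/2))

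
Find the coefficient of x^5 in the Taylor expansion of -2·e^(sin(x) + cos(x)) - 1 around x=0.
Expand to order 5: -2·e^(sin(x) + cos(x)) - 1 = -e·x^5/5 + 5·e·x^4/12 + e·x^3 - 2·e·x - 2·e - 1 + O(x^6).
The coefficient of x^5 is -e/5.

Final answer: -e/5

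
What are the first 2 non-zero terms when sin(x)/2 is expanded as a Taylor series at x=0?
-x^3/12 + x/2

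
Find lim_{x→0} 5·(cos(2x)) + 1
Direct substitution at x = 0 gives 6.

Final answer: 6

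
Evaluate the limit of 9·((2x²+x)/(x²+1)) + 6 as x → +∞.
Evaluate the dominant behaviour as x → +∞; each term tends to a finite value or vanishes.
Limit = 24.

Final answer: 24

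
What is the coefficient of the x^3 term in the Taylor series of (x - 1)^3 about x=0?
Expand to order 3: (x - 1)^3 = x^3 - 3·x^2 + 3·x - 1 + O(x^4).
The coefficient of x^3 is 1.

Final answer: 1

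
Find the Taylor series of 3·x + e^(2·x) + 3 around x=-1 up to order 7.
e^(-2) + (2 + 3·e^(2))·e^(-2)·(x + 1) + 2·e^(-2)·(x + 1)^2 + 4·e^(-2)·(x + 1)^3/3 + 2·e^(-2)·(x + 1)^4/3 + 4·e^(-2)·(x + 1)^5/15 + 4·e^(-2)·(x + 1)^6/45 + 8·e^(-2)·(x + 1)^7/315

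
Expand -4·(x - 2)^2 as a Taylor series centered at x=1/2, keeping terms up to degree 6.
-9 + 12·(x - 1/2) - 4·(x - 1/2)^2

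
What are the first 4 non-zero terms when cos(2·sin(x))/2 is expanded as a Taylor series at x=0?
-14·x^6/45 + 2·x^4/3 - x^2 + 1/2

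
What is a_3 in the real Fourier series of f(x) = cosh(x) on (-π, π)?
a_3 = (1/π) ∫_{-π}^{π} f(x)·cos(3x) dx.
Evaluate the integral (use parity and integration by parts as needed): a_3 = -sinh(π)/(5·π).

Final answer: -sinh(π)/(5·π)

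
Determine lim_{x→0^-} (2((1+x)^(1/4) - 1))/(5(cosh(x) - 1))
Both numerator and denominator → 0 as x → 0^-; this is a 0/0 indeterminate form.
Expand each to leading order near x = 0: numerator ~ x/2, denominator ~ 5·x^2/2.
The limit of the ratio is -∞.

Final answer: -∞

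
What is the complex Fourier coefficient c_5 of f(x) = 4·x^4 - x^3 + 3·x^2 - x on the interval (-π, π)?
Compute the real Fourier coefficients first: a_5 = -32·π^2/25 - 108/625, b_5 = -2·π^2/5 - 38/125.
Then c_5 = (a_5 − i·b_5)/2 = -16·π^2/25 - 54/625 + 19·i/125 + i·π^2/5.

Final answer: -16·π^2/25 - 54/625 + 19·i/125 + i·π^2/5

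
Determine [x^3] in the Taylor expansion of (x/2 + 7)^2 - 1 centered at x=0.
Expand to order 3: (x/2 + 7)^2 - 1 = x^2/4 + 7·x + 48 + O(x^4).
The coefficient of x^3 is 0.

Final answer: 0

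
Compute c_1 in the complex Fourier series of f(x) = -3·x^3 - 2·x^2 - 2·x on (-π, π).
Compute the real Fourier coefficients first: a_1 = 8, b_1 = 32 - 6·π^2.
Then c_1 = (a_1 − i·b_1)/2 = 4 - 16·i + 3·i·π^2.

Final answer: 4 - 16·i + 3·i·π^2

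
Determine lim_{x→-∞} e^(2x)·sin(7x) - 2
Evaluate the dominant behaviour as x → -∞; each term tends to a finite value or vanishes.
Limit = -2.

Final answer: -2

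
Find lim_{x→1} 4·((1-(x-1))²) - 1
Direct substitution at x = 1 gives 3.

Final answer: 3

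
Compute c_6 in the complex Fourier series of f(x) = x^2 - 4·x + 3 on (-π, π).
Compute the real Fourier coefficients first: a_6 = 1/9, b_6 = 4/3.
Then c_6 = (a_6 − i·b_6)/2 = 1/18 - 2·i/3.

Final answer: 1/18 - 2·i/3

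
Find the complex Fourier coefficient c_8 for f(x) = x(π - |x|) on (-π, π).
Compute the real Fourier coefficients first: a_8 = 0, b_8 = 0.
Then c_8 = (a_8 − i·b_8)/2 = 0.

Final answer: 0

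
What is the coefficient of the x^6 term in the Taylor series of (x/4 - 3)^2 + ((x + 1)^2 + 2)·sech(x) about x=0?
Expand to order 6: (x/4 - 3)^2 + ((x + 1)^2 + 2)·sech(x) = -11·x^6/240 + 5·x^5/12 + x^4/8 - x^3 - 7·x^2/16 + x/2 + 12 + O(x^7).
The coefficient of x^6 is -11/240.

Final answer: -11/240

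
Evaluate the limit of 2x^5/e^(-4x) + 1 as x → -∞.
The quotient is an ∞/∞ indeterminate form as x → -∞.
Compare growth rates of the dominant terms (exponentials ≫ polynomials ≫ logarithms), or apply L'Hôpital's rule; the quotient → 0.
Adding the constant: 0 + 1 = 1. Limit = 1.

Final answer: 1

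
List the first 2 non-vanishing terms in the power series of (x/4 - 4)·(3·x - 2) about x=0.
8 - 25·x/2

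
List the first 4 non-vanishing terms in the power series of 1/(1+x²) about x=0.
-x^6 + x^4 - x^2 + 1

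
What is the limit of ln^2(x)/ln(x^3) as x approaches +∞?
This is an ∞/∞ indeterminate form as x → +∞.
Write ln(x^3) = 3·ln(x), reducing the quotient to ln(x)/3 → ∞.
Limit = ∞.

Final answer: ∞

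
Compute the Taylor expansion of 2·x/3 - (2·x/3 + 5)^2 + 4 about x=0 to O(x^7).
-4·x^2/9 - 6·x - 21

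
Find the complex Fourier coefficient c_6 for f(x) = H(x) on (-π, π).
Compute the real Fourier coefficients first: a_6 = 0, b_6 = 0.
Then c_6 = (a_6 − i·b_6)/2 = 0.

Final answer: 0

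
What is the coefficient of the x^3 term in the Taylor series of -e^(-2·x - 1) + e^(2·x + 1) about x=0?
Expand to order 3: -e^(-2·x - 1) + e^(2·x + 1) = x^3·(4·e^(-1)/3 + 4·e/3) + x^2·(-2·e^(-1) + 2·e) + x·(2·e^(-1) + 2·e) - e^(-1) + e + O(x^4).
The coefficient of x^3 is 4·e^(-1)/3 + 4·e/3.

Final answer: 4·e^(-1)/3 + 4·e/3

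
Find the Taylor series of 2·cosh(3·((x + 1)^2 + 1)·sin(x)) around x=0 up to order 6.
4541·x^6/5 + 444·x^5 + 168·x^4 + 72·x^3 + 36·x^2 + 2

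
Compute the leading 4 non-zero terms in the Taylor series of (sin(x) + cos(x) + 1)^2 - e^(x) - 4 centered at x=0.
-11·x^3/6 - 3·x^2/2 + 3·x - 1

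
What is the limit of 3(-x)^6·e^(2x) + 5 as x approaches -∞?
The product is a 0·∞ indeterminate form at x → -∞.
Rewrite the product as 3(-x)^6 / e^(-2x) (an ∞/∞ form) and apply L'Hôpital, or use the standard hierarchy e^(2|x|) ≫ |(-x)^6| as x → -∞.
The indeterminate product → 0, so the limit = 5.

Final answer: 5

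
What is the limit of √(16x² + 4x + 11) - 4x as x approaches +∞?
As x → +∞: multiply by the conjugate to get (4x+11)/(√(16x²+4x+11)+4x); the denominator ~ 8x, so the limit is 4/8 = 1/2.
Limit = 1/2.

Final answer: 1/2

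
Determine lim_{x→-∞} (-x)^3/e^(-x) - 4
The quotient is an ∞/∞ indeterminate form as x → -∞.
Compare growth rates of the dominant terms (exponentials ≫ polynomials ≫ logarithms), or apply L'Hôpital's rule; the quotient → 0.
Adding the constant: 0 - 4 = -4. Limit = -4.

Final answer: -4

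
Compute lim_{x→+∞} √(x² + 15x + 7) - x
This is an ∞ − ∞ indeterminate form.
Multiply and divide by the conjugate √(x²+15x + 7) + x; the x² terms cancel, leaving (15x + 7)/(√(x²+15x + 7)+x) → 15/2.
Limit = 15/2.

Final answer: 15/2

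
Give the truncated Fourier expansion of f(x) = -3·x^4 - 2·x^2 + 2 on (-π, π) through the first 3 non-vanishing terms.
(-136 + 24·π^2)·cos(x) + (7 - 6·π^2)·cos(2·x) - 3·π^4/5 - 2·π^2/3 + 2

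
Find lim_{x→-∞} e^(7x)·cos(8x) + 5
Evaluate the dominant behaviour as x → -∞; each term tends to a finite value or vanishes.
Limit = 5.

Final answer: 5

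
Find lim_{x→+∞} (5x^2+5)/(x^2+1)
This is an ∞/∞ indeterminate form as x → +∞.
Divide numerator and denominator by x^2 and let the lower-order terms vanish; the leading terms give 5/1 = 5.
Limit = 5.

Final answer: 5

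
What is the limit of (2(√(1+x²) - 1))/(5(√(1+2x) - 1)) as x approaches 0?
Both numerator and denominator → 0 as x → 0; this is a 0/0 indeterminate form.
Expand each to leading order near x = 0: numerator ~ x^2, denominator ~ 5·x.
The limit of the ratio is 0.

Final answer: 0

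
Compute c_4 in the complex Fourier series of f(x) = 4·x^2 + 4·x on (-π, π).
Compute the real Fourier coefficients first: a_4 = 1, b_4 = -2.
Then c_4 = (a_4 − i·b_4)/2 = 1/2 + i.

Final answer: 1/2 + i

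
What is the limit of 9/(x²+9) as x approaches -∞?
Evaluate the dominant behaviour as x → -∞; each term tends to a finite value or vanishes.
Limit = 0.

Final answer: 0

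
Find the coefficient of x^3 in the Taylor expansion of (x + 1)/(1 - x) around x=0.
Expand to order 3: (x + 1)/(1 - x) = 2·x^3 + 2·x^2 + 2·x + 1 + O(x^4).
The coefficient of x^3 is 2.

Final answer: 2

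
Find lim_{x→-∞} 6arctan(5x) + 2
Evaluate the dominant behaviour as x → -∞; each term tends to a finite value or vanishes.
Limit = 2 - 3·π.

Final answer: 2 - 3·π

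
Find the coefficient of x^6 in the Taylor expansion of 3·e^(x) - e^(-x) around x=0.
Expand to order 6: 3·e^(x) - e^(-x) = x^6/360 + x^5/30 + x^4/12 + 2·x^3/3 + x^2 + 4·x + 2 + O(x^7).
The coefficient of x^6 is 1/360.

Final answer: 1/360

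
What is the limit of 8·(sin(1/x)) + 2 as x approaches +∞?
Evaluate the dominant behaviour as x → +∞; each term tends to a finite value or vanishes.
Limit = 2.

Final answer: 2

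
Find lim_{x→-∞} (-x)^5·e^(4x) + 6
The product is a 0·∞ indeterminate form at x → -∞.
Rewrite the product as (-x)^5 / e^(-4x) (an ∞/∞ form) and apply L'Hôpital, or use the standard hierarchy e^(4|x|) ≫ |(-x)^5| as x → -∞.
The indeterminate product → 0, so the limit = 6.

Final answer: 6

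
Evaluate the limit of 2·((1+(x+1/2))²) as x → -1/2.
Direct substitution at x = -1/2 gives 2.

Final answer: 2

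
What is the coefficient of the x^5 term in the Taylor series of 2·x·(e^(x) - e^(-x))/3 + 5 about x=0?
Expand to order 5: 2·x·(e^(x) - e^(-x))/3 + 5 = 2·x^4/9 + 4·x^2/3 + 5 + O(x^6).
The coefficient of x^5 is 0.

Final answer: 0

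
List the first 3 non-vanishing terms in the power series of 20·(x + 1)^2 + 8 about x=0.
20·x^2 + 40·x + 28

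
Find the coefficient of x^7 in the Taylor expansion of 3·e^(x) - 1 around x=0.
Expand to order 7: 3·e^(x) - 1 = x^7/1680 + x^6/240 + x^5/40 + x^4/8 + x^3/2 + 3·x^2/2 + 3·x + 2 + O(x^8).
The coefficient of x^7 is 1/1680.

Final answer: 1/1680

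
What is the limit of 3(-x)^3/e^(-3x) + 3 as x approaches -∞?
The quotient is an ∞/∞ indeterminate form as x → -∞.
Compare growth rates of the dominant terms (exponentials ≫ polynomials ≫ logarithms), or apply L'Hôpital's rule; the quotient → 0.
Adding the constant: 0 + 3 = 3. Limit = 3.

Final answer: 3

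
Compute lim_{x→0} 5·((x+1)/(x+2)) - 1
Direct substitution at x = 0 gives 3/2.

Final answer: 3/2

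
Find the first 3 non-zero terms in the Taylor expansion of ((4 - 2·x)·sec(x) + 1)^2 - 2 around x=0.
24·x^2 - 20·x + 23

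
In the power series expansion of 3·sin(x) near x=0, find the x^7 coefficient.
Expand to order 7: 3·sin(x) = -x^7/1680 + x^5/40 - x^3/2 + 3·x + O(x^8).
The coefficient of x^7 is -1/1680.

Final answer: -1/1680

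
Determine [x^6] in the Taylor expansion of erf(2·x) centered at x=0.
Expand to order 6: erf(2·x) = 32·x^5/(5·√(π)) - 16·x^3/(3·√(π)) + 4·x/√(π) + O(x^7).
The coefficient of x^6 is 0.

Final answer: 0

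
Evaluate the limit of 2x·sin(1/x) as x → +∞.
As x → +∞: let u = 1/x → 0⁺; then 2·x·sin(1/x) = 2·1·sin(u)/u → 2·1·1 = 2.
Limit = 2.

Final answer: 2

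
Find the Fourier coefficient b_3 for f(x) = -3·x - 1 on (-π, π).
b_3 = (1/π) ∫_{-π}^{π} f(x)·sin(3x) dx.
Evaluate the integral (use parity and integration by parts as needed): b_3 = -2.

Final answer: -2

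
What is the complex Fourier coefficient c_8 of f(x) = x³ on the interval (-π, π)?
Compute the real Fourier coefficients first: a_8 = 0, b_8 = 3/128 - π^2/4.
Then c_8 = (a_8 − i·b_8)/2 = -3·i/256 + i·π^2/8.

Final answer: -3·i/256 + i·π^2/8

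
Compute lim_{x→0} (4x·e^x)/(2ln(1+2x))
Both numerator and denominator → 0 as x → 0; this is a 0/0 indeterminate form.
Expand each to leading order near x = 0: numerator ~ 4·x, denominator ~ 4·x.
The limit of the ratio is 1.

Final answer: 1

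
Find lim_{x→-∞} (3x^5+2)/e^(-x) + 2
The quotient is an ∞/∞ indeterminate form as x → -∞.
Compare growth rates of the dominant terms (exponentials ≫ polynomials ≫ logarithms), or apply L'Hôpital's rule; the quotient → 0.
Adding the constant: 0 + 2 = 2. Limit = 2.

Final answer: 2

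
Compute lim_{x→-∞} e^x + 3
Evaluate the dominant behaviour as x → -∞; each term tends to a finite value or vanishes.
Limit = 3.

Final answer: 3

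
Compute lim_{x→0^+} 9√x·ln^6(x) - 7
The product is a 0·∞ indeterminate form at x → 0⁺.
Rewrite the product as 9·ln^6(x) / x^(-1/2) and apply L'Hôpital, or use the standard hierarchy x^(-1/2) ≫ |ln x|^6 as x → 0⁺.
The indeterminate product → 0, so the limit = -7.

Final answer: -7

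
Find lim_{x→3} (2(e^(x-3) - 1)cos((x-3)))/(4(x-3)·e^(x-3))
Both numerator and denominator → 0 as x → 3; this is a 0/0 indeterminate form.
Expand each to leading order near x = 3: numerator ~ 2·(x - 3), denominator ~ 4·(x - 3).
The limit of the ratio is 1/2.

Final answer: 1/2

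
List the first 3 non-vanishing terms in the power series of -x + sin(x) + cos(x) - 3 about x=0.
-x^3/6 - x^2/2 - 2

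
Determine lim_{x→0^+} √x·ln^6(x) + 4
The product is a 0·∞ indeterminate form at x → 0⁺.
Rewrite the product as ln^6(x) / x^(-1/2) and apply L'Hôpital, or use the standard hierarchy x^(-1/2) ≫ |ln x|^6 as x → 0⁺.
The indeterminate product → 0, so the limit = 4.

Final answer: 4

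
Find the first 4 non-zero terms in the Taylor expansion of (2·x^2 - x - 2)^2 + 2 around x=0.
-4·x^3 - 7·x^2 + 4·x + 6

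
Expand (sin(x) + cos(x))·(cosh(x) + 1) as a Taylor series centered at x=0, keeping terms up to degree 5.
-x^5/40 - x^4/8 + x^3/6 - x^2/2 + 2·x + 2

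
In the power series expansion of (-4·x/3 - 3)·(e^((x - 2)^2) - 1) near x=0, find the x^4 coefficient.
Expand to order 4: (-4·x/3 - 3)·(e^((x - 2)^2) - 1) = -683·x^4·e^(4)/18 + 32·x^3·e^(4) - 65·x^2·e^(4)/3 + x·(4/3 + 32·e^(4)/3) - 3·e^(4) + 3 + O(x^5).
The coefficient of x^4 is -683·e^(4)/18.

Final answer: -683·e^(4)/18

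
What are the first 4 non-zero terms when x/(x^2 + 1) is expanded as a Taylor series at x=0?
-x^7 + x^5 - x^3 + x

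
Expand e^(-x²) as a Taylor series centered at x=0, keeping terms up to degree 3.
1 - x^2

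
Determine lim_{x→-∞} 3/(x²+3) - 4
Evaluate the dominant behaviour as x → -∞; each term tends to a finite value or vanishes.
Limit = -4.

Final answer: -4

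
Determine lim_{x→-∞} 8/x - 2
Evaluate the dominant behaviour as x → -∞; each term tends to a finite value or vanishes.
Limit = -2.

Final answer: -2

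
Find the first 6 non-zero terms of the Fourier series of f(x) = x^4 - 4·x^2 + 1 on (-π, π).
(64 - 8·π^2)·cos(x) + (-7 + 2·π^2)·cos(2·x) + (64/27 - 8·π^2/9)·cos(3·x) + (-19/16 + π^2/2)·cos(4·x) + (448/625 - 8·π^2/25)·cos(5·x) - 4·π^2/3 + 1 + π^4/5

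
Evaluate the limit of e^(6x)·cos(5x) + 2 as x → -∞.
Evaluate the dominant behaviour as x → -∞; each term tends to a finite value or vanishes.
Limit = 2.

Final answer: 2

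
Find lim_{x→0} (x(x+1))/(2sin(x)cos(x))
Both numerator and denominator → 0 as x → 0; this is a 0/0 indeterminate form.
Expand each to leading order near x = 0: numerator ~ x, denominator ~ 2·x.
The limit of the ratio is 1/2.

Final answer: 1/2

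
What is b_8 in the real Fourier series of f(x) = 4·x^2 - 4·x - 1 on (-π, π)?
b_8 = (1/π) ∫_{-π}^{π} f(x)·sin(8x) dx.
Evaluate the integral (use parity and integration by parts as needed): b_8 = 1.

Final answer: 1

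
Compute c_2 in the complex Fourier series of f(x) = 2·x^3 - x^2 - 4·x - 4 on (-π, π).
Compute the real Fourier coefficients first: a_2 = -1, b_2 = 7 - 2·π^2.
Then c_2 = (a_2 − i·b_2)/2 = -1/2 - 7·i/2 + i·π^2.

Final answer: -1/2 - 7·i/2 + i·π^2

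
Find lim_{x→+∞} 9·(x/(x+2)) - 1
Evaluate the dominant behaviour as x → +∞; each term tends to a finite value or vanishes.
Limit = 8.

Final answer: 8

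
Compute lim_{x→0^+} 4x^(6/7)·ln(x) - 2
The product is a 0·∞ indeterminate form at x → 0⁺.
Rewrite the product as 4·ln(x) / x^(-6/7) and apply L'Hôpital, or use the standard hierarchy x^(-6/7) ≫ |ln x| as x → 0⁺.
The indeterminate product → 0, so the limit = -2.

Final answer: -2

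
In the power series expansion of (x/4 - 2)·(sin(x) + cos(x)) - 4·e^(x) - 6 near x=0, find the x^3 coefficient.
Expand to order 3: (x/4 - 2)·(sin(x) + cos(x)) - 4·e^(x) - 6 = -11·x^3/24 - 3·x^2/4 - 23·x/4 - 12 + O(x^4).
The coefficient of x^3 is -11/24.

Final answer: -11/24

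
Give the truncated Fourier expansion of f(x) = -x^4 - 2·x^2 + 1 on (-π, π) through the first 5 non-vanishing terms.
(-40 + 8·π^2)·cos(x) + (1 - 2·π^2)·cos(2·x) + (8/27 + 8·π^2/9)·cos(3·x) + (-π^2/2 - 5/16)·cos(4·x) - π^4/5 - 2·π^2/3 + 1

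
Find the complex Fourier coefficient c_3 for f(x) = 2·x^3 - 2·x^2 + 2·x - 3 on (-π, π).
Compute the real Fourier coefficients first: a_3 = 8/9, b_3 = 4/9 + 4·π^2/3.
Then c_3 = (a_3 − i·b_3)/2 = 4/9 - 2·i·π^2/3 - 2·i/9.

Final answer: 4/9 - 2·i·π^2/3 - 2·i/9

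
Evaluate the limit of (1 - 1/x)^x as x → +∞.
As x → +∞: this is the defining limit (1 - 1/x)^x → e^(-1).
Limit = e^(-1).

Final answer: e^(-1)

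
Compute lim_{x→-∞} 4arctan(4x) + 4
Evaluate the dominant behaviour as x → -∞; each term tends to a finite value or vanishes.
Limit = 4 - 2·π.

Final answer: 4 - 2·π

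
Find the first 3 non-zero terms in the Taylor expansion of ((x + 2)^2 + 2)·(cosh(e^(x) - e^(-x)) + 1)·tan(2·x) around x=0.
60·x^3 + 16·x^2 + 24·x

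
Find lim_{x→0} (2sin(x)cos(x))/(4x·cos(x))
Both numerator and denominator → 0 as x → 0; this is a 0/0 indeterminate form.
Expand each to leading order near x = 0: numerator ~ 2·x, denominator ~ 4·x.
The limit of the ratio is 1/2.

Final answer: 1/2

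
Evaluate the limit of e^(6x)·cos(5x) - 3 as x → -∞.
Evaluate the dominant behaviour as x → -∞; each term tends to a finite value or vanishes.
Limit = -3.

Final answer: -3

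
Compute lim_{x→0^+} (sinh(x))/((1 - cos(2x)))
Both numerator and denominator → 0 as x → 0^+; this is a 0/0 indeterminate form.
Expand each to leading order near x = 0: numerator ~ x, denominator ~ 2·x^2.
The limit of the ratio is ∞.

Final answer: ∞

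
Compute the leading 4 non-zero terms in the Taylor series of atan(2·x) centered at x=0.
-128·x^7/7 + 32·x^5/5 - 8·x^3/3 + 2·x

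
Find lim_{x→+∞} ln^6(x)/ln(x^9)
This is an ∞/∞ indeterminate form as x → +∞.
Write ln(x^9) = 9·ln(x), reducing the quotient to ln^5(x)/9 → ∞.
Limit = ∞.

Final answer: ∞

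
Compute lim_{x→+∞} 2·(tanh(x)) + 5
Evaluate the dominant behaviour as x → +∞; each term tends to a finite value or vanishes.
Limit = 7.

Final answer: 7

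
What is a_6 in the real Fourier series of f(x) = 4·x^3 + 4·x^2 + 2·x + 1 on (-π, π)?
a_6 = (1/π) ∫_{-π}^{π} f(x)·cos(6x) dx.
Evaluate the integral (use parity and integration by parts as needed): a_6 = 4/9.

Final answer: 4/9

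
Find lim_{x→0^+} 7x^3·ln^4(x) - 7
The product is a 0·∞ indeterminate form at x → 0⁺.
Rewrite the product as 7·ln^4(x) / x^(-3) and apply L'Hôpital, or use the standard hierarchy x^(-3) ≫ |ln x|^4 as x → 0⁺.
The indeterminate product → 0, so the limit = -7.

Final answer: -7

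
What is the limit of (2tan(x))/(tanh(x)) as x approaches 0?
Both numerator and denominator → 0 as x → 0; this is a 0/0 indeterminate form.
Expand each to leading order near x = 0: numerator ~ 2·x, denominator ~ x.
The limit of the ratio is 2.

Final answer: 2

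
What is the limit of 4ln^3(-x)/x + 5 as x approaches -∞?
The quotient is an ∞/∞ indeterminate form as x → -∞.
Compare growth rates of the dominant terms (exponentials ≫ polynomials ≫ logarithms), or apply L'Hôpital's rule; the quotient → 0.
Adding the constant: 0 + 5 = 5. Limit = 5.

Final answer: 5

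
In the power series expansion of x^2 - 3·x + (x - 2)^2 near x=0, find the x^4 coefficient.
Expand to order 4: x^2 - 3·x + (x - 2)^2 = 2·x^2 - 7·x + 4 + O(x^5).
The coefficient of x^4 is 0.

Final answer: 0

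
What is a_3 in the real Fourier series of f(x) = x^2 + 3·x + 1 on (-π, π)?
a_3 = (1/π) ∫_{-π}^{π} f(x)·cos(3x) dx.
Evaluate the integral (use parity and integration by parts as needed): a_3 = -4/9.

Final answer: -4/9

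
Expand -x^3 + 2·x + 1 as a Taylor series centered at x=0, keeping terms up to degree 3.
-x^3 + 2·x + 1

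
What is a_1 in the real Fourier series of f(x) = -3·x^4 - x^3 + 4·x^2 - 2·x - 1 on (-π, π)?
a_1 = (1/π) ∫_{-π}^{π} f(x)·cos(1x) dx.
Evaluate the integral (use parity and integration by parts as needed): a_1 = -160 + 24·π^2.

Final answer: -160 + 24·π^2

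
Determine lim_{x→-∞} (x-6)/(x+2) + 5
Evaluate the dominant behaviour as x → -∞; each term tends to a finite value or vanishes.
Limit = 6.

Final answer: 6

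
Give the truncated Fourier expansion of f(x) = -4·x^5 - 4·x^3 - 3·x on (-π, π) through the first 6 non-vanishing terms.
(-918 - 8·π^4 + 152·π^2)·sin(x) + (-16·π^2 + 27 + 4·π^4)·sin(2·x) + (-8·π^4/3 - 338/81 + 88·π^2/27)·sin(3·x) + (-π^2/2 + 27/16 + 2·π^4)·sin(4·x) + (-8·π^4/5 - 8·π^2/25 - 702/625)·sin(5·x) + (73/81 + 16·π^2/27 + 4·π^4/3)·sin(6·x)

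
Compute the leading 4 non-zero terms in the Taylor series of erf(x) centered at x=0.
-x^7/(21·√(π)) + x^5/(5·√(π)) - 2·x^3/(3·√(π)) + 2·x/√(π)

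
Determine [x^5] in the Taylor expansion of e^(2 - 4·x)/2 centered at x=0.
Expand to order 5: e^(2 - 4·x)/2 = -64·x^5·e^(2)/15 + 16·x^4·e^(2)/3 - 16·x^3·e^(2)/3 + 4·x^2·e^(2) - 2·x·e^(2) + e^(2)/2 + O(x^6).
The coefficient of x^5 is -64·e^(2)/15.

Final answer: -64·e^(2)/15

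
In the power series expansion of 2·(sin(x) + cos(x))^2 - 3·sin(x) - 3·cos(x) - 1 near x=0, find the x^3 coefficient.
Expand to order 3: 2·(sin(x) + cos(x))^2 - 3·sin(x) - 3·cos(x) - 1 = -13·x^3/6 + 3·x^2/2 + x - 2 + O(x^4).
The coefficient of x^3 is -13/6.

Final answer: -13/6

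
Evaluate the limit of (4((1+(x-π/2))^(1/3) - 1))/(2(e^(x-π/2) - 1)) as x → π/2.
Both numerator and denominator → 0 as x → π/2; this is a 0/0 indeterminate form.
Expand each to leading order near x = π/2: numerator ~ 4·(x - π/2)/3, denominator ~ 2·(x - π/2).
The limit of the ratio is 2/3.

Final answer: 2/3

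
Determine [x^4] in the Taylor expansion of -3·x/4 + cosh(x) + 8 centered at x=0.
Expand to order 4: -3·x/4 + cosh(x) + 8 = x^4/24 + x^2/2 - 3·x/4 + 9 + O(x^5).
The coefficient of x^4 is 1/24.

Final answer: 1/24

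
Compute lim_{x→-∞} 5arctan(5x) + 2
Evaluate the dominant behaviour as x → -∞; each term tends to a finite value or vanishes.
Limit = 2 - 5·π/2.

Final answer: 2 - 5·π/2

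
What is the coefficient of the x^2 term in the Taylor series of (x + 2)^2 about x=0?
Expand to order 2: (x + 2)^2 = x^2 + 4·x + 4 + O(x^3).
The coefficient of x^2 is 1.

Final answer: 1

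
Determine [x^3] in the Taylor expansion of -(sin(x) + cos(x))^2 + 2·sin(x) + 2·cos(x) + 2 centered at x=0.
Expand to order 3: -(sin(x) + cos(x))^2 + 2·sin(x) + 2·cos(x) + 2 = x^3 - x^2 + 3 + O(x^4).
The coefficient of x^3 is 1.

Final answer: 1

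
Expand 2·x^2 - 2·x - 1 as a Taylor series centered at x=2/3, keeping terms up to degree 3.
-13/9 + 2·(x - 2/3)/3 + 2·(x - 2/3)^2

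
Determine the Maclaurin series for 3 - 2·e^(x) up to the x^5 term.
-x^5/60 - x^4/12 - x^3/3 - x^2 - 2·x + 1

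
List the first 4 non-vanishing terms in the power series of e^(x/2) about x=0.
x^3/48 + x^2/8 + x/2 + 1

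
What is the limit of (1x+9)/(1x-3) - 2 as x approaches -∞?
Evaluate the dominant behaviour as x → -∞; each term tends to a finite value or vanishes.
Limit = -1.

Final answer: -1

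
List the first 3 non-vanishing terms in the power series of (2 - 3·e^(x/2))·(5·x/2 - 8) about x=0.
-3·x^2/4 + 19·x/2 + 8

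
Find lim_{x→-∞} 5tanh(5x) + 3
Evaluate the dominant behaviour as x → -∞; each term tends to a finite value or vanishes.
Limit = -2.

Final answer: -2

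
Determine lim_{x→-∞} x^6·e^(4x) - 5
The product is a 0·∞ indeterminate form at x → -∞.
Rewrite the product as x^6 / e^(-4x) (an ∞/∞ form) and apply L'Hôpital, or use the standard hierarchy e^(4|x|) ≫ |x^6| as x → -∞.
The indeterminate product → 0, so the limit = -5.

Final answer: -5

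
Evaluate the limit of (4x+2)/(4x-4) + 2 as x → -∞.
Evaluate the dominant behaviour as x → -∞; each term tends to a finite value or vanishes.
Limit = 3.

Final answer: 3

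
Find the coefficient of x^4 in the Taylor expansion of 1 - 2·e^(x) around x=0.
Expand to order 4: 1 - 2·e^(x) = -x^4/12 - x^3/3 - x^2 - 2·x - 1 + O(x^5).
The coefficient of x^4 is -1/12.

Final answer: -1/12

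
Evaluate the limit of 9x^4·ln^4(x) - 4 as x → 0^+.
The product is a 0·∞ indeterminate form at x → 0⁺.
Rewrite the product as 9·ln^4(x) / x^(-4) and apply L'Hôpital, or use the standard hierarchy x^(-4) ≫ |ln x|^4 as x → 0⁺.
The indeterminate product → 0, so the limit = -4.

Final answer: -4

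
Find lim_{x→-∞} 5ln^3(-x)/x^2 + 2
The quotient is an ∞/∞ indeterminate form as x → -∞.
Compare growth rates of the dominant terms (exponentials ≫ polynomials ≫ logarithms), or apply L'Hôpital's rule; the quotient → 0.
Adding the constant: 0 + 2 = 2. Limit = 2.

Final answer: 2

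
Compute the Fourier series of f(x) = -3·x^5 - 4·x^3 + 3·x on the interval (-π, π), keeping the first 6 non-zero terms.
(-666 - 6·π^4 + 112·π^2)·sin(x) + (-11·π^2 + 27/2 + 3·π^4)·sin(2·x) + (-2·π^4 + 22/27 + 16·π^2/9)·sin(3·x) + (-99/64 + π^2/8 + 3·π^4/2)·sin(4·x) + (-6·π^4/5 - 16·π^2/25 + 846/625)·sin(5·x) + (-61/54 + 7·π^2/9 + π^4)·sin(6·x)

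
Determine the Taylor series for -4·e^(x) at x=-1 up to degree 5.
-4·e^(-1) - 4·e^(-1)·(x + 1) - 2·e^(-1)·(x + 1)^2 - 2·e^(-1)·(x + 1)^3/3 - e^(-1)·(x + 1)^4/6 - e^(-1)·(x + 1)^5/30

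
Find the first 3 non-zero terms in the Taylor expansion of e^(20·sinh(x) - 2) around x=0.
200·x^2·e^(-2) + 20·x·e^(-2) + e^(-2)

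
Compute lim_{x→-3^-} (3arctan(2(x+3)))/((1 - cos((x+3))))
Both numerator and denominator → 0 as x → -3^-; this is a 0/0 indeterminate form.
Expand each to leading order near x = -3: numerator ~ 6·(x + 3), denominator ~ (x + 3)^2/2.
The limit of the ratio is -∞.

Final answer: -∞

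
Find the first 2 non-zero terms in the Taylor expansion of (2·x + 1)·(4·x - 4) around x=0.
-4·x - 4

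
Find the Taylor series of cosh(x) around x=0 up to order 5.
x^4/24 + x^2/2 + 1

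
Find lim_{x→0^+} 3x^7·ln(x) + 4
The product is a 0·∞ indeterminate form at x → 0⁺.
Rewrite the product as 3·ln(x) / x^(-7) and apply L'Hôpital, or use the standard hierarchy x^(-7) ≫ |ln x| as x → 0⁺.
The indeterminate product → 0, so the limit = 4.

Final answer: 4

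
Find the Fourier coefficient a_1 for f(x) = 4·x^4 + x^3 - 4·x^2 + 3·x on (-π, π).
a_1 = (1/π) ∫_{-π}^{π} f(x)·cos(1x) dx.
Evaluate the integral (use parity and integration by parts as needed): a_1 = 208 - 32·π^2.

Final answer: 208 - 32·π^2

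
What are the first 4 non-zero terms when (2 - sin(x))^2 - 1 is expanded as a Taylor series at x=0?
2·x^3/3 + x^2 - 4·x + 3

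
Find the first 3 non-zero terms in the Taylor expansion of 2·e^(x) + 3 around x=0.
x^2 + 2·x + 5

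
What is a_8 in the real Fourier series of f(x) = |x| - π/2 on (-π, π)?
a_8 = (1/π) ∫_{-π}^{π} f(x)·cos(8x) dx.
Evaluate the integral (use parity and integration by parts as needed): a_8 = 0.

Final answer: 0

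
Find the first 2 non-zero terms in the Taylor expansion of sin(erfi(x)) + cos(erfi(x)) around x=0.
2·x/√(π) + 1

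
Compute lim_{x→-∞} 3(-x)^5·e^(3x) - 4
The product is a 0·∞ indeterminate form at x → -∞.
Rewrite the product as 3(-x)^5 / e^(-3x) (an ∞/∞ form) and apply L'Hôpital, or use the standard hierarchy e^(3|x|) ≫ |(-x)^5| as x → -∞.
The indeterminate product → 0, so the limit = -4.

Final answer: -4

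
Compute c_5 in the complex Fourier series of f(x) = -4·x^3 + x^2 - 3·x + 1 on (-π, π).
Compute the real Fourier coefficients first: a_5 = -4/25, b_5 = -8·π^2/5 - 102/125.
Then c_5 = (a_5 − i·b_5)/2 = -2/25 + 51·i/125 + 4·i·π^2/5.

Final answer: -2/25 + 51·i/125 + 4·i·π^2/5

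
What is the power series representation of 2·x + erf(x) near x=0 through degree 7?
-x^7/(21·√(π)) + x^5/(5·√(π)) - 2·x^3/(3·√(π)) + x·(2/√(π) + 2)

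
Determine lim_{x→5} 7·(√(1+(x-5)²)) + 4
Direct substitution at x = 5 gives 11.

Final answer: 11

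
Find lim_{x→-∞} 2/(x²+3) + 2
Evaluate the dominant behaviour as x → -∞; each term tends to a finite value or vanishes.
Limit = 2.

Final answer: 2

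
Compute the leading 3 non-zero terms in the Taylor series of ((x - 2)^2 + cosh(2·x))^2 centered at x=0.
46·x^2 - 40·x + 25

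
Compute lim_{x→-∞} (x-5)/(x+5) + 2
Evaluate the dominant behaviour as x → -∞; each term tends to a finite value or vanishes.
Limit = 3.

Final answer: 3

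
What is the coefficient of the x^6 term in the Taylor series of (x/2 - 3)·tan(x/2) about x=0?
Expand to order 6: (x/2 - 3)·tan(x/2) = x^6/480 - x^5/80 + x^4/48 - x^3/8 + x^2/4 - 3·x/2 + O(x^7).
The coefficient of x^6 is 1/480.

Final answer: 1/480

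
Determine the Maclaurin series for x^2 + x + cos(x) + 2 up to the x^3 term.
x^2/2 + x + 3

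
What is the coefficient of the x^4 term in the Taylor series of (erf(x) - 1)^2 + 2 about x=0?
Expand to order 4: (erf(x) - 1)^2 + 2 = -8·x^4/(3·π) + 4·x^3/(3·√(π)) + 4·x^2/π - 4·x/√(π) + 3 + O(x^5).
The coefficient of x^4 is -8/(3·π).

Final answer: -8/(3·π)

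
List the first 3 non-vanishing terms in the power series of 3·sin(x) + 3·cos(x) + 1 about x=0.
-3·x^2/2 + 3·x + 4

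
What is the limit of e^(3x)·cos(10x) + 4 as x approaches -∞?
Evaluate the dominant behaviour as x → -∞; each term tends to a finite value or vanishes.
Limit = 4.

Final answer: 4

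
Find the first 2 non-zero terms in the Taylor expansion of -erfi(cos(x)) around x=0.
e·x^2/√(π) - erfi(1)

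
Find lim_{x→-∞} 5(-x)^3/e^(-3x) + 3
The quotient is an ∞/∞ indeterminate form as x → -∞.
Compare growth rates of the dominant terms (exponentials ≫ polynomials ≫ logarithms), or apply L'Hôpital's rule; the quotient → 0.
Adding the constant: 0 + 3 = 3. Limit = 3.

Final answer: 3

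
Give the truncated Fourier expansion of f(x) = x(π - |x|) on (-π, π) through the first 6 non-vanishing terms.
8·sin(x)/π + 8·sin(3·x)/(27·π) + 8·sin(5·x)/(125·π) + 8·sin(7·x)/(343·π) + 8·sin(9·x)/(729·π) + 8·sin(11·x)/(1331·π)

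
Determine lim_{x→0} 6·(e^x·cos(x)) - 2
Direct substitution at x = 0 gives 4.

Final answer: 4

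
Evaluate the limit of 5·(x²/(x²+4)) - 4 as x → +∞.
Evaluate the dominant behaviour as x → +∞; each term tends to a finite value or vanishes.
Limit = 1.

Final answer: 1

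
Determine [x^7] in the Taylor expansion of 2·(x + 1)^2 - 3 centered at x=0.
Expand to order 7: 2·(x + 1)^2 - 3 = 2·x^2 + 4·x - 1 + O(x^8).
The coefficient of x^7 is 0.

Final answer: 0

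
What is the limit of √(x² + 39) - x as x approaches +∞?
This is an ∞ − ∞ indeterminate form.
Multiply and divide by the conjugate √(x²+39) + x; the x² terms cancel, leaving 39/(√(x²+39)+x) → 0.
Limit = 0.

Final answer: 0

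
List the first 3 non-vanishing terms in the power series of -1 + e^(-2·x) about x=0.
-4·x^3/3 + 2·x^2 - 2·x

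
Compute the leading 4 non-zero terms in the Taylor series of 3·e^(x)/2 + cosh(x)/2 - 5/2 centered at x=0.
x^3/4 + x^2 + 3·x/2 - 1/2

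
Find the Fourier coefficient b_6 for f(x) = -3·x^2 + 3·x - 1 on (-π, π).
b_6 = (1/π) ∫_{-π}^{π} f(x)·sin(6x) dx.
Evaluate the integral (use parity and integration by parts as needed): b_6 = -1.

Final answer: -1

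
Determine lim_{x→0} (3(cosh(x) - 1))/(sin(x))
Both numerator and denominator → 0 as x → 0; this is a 0/0 indeterminate form.
Expand each to leading order near x = 0: numerator ~ 3·x^2/2, denominator ~ x.
The limit of the ratio is 0.

Final answer: 0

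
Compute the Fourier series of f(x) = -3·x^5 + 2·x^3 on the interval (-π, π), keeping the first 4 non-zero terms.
(-744 - 6·π^4 + 124·π^2)·sin(x) + (-17·π^2 + 51/2 + 3·π^4)·sin(2·x) + (-2·π^4 - 104/27 + 52·π^2/9)·sin(3·x) + (-23·π^2/8 + 69/64 + 3·π^4/2)·sin(4·x)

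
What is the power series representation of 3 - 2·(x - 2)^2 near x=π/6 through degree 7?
-5 - π^2/18 + 4·π/3 + (8 - 2·π/3)·(x - π/6) - 2·(x - π/6)^2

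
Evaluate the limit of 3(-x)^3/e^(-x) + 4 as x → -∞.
The quotient is an ∞/∞ indeterminate form as x → -∞.
Compare growth rates of the dominant terms (exponentials ≫ polynomials ≫ logarithms), or apply L'Hôpital's rule; the quotient → 0.
Adding the constant: 0 + 4 = 4. Limit = 4.

Final answer: 4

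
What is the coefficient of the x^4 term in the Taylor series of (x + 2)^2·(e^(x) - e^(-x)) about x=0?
Expand to order 4: (x + 2)^2·(e^(x) - e^(-x)) = 4·x^4/3 + 10·x^3/3 + 8·x^2 + 8·x + O(x^5).
The coefficient of x^4 is 4/3.

Final answer: 4/3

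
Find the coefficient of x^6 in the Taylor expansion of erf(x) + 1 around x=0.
Expand to order 6: erf(x) + 1 = x^5/(5·√(π)) - 2·x^3/(3·√(π)) + 2·x/√(π) + 1 + O(x^7).
The coefficient of x^6 is 0.

Final answer: 0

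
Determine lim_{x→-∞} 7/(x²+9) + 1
Evaluate the dominant behaviour as x → -∞; each term tends to a finite value or vanishes.
Limit = 1.

Final answer: 1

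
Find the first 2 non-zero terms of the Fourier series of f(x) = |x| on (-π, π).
-4·cos(x)/π + π/2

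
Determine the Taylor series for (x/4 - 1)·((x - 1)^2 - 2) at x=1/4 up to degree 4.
345/256 + 67·(x - 1/4)/64 - 21·(x - 1/4)^2/16 + (x - 1/4)^3/4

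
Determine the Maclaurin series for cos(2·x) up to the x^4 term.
2·x^4/3 - 2·x^2 + 1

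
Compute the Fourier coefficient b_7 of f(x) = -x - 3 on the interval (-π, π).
b_7 = (1/π) ∫_{-π}^{π} f(x)·sin(7x) dx.
Evaluate the integral (use parity and integration by parts as needed): b_7 = -2/7.

Final answer: -2/7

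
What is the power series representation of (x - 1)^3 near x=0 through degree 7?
x^3 - 3·x^2 + 3·x - 1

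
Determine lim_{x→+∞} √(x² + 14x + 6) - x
As x → +∞: multiply by the conjugate to get (14x+6)/(√(x²+14x+6)+x); the denominator ~ 2x, so the limit is 14/2 = 7.
Limit = 7.

Final answer: 7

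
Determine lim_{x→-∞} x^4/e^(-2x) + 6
The quotient is an ∞/∞ indeterminate form as x → -∞.
Compare growth rates of the dominant terms (exponentials ≫ polynomials ≫ logarithms), or apply L'Hôpital's rule; the quotient → 0.
Adding the constant: 0 + 6 = 6. Limit = 6.

Final answer: 6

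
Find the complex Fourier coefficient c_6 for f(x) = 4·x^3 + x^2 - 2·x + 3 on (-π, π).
Compute the real Fourier coefficients first: a_6 = 1/9, b_6 = 8/9 - 4·π^2/3.
Then c_6 = (a_6 − i·b_6)/2 = 1/18 - 4·i/9 + 2·i·π^2/3.

Final answer: 1/18 - 4·i/9 + 2·i·π^2/3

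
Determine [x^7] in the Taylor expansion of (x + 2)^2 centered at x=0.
Expand to order 7: (x + 2)^2 = x^2 + 4·x + 4 + O(x^8).
The coefficient of x^7 is 0.

Final answer: 0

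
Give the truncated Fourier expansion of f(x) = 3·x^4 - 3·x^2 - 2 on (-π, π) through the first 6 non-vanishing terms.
(156 - 24·π^2)·cos(x) + (-12 + 6·π^2)·cos(2·x) + (28/9 - 8·π^2/3)·cos(3·x) + (-21/16 + 3·π^2/2)·cos(4·x) + (444/625 - 24·π^2/25)·cos(5·x) - π^2 - 2 + 3·π^4/5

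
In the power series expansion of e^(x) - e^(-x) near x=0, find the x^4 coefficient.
Expand to order 4: e^(x) - e^(-x) = x^3/3 + 2·x + O(x^5).
The coefficient of x^4 is 0.

Final answer: 0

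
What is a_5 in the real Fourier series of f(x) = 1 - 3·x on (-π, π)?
a_5 = (1/π) ∫_{-π}^{π} f(x)·cos(5x) dx.
Evaluate the integral (use parity and integration by parts as needed): a_5 = 0.

Final answer: 0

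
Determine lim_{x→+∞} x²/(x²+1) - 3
Evaluate the dominant behaviour as x → +∞; each term tends to a finite value or vanishes.
Limit = -2.

Final answer: -2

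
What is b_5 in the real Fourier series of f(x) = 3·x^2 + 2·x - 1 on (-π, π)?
b_5 = (1/π) ∫_{-π}^{π} f(x)·sin(5x) dx.
Evaluate the integral (use parity and integration by parts as needed): b_5 = 4/5.

Final answer: 4/5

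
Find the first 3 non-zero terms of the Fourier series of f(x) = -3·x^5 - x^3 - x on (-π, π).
(-710 - 6·π^4 + 118·π^2)·sin(x) + (-14·π^2 + 22 + 3·π^4)·sin(2·x) + (-2·π^4 - 86/27 + 34·π^2/9)·sin(3·x)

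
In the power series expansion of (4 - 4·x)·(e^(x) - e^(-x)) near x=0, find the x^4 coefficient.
Expand to order 4: (4 - 4·x)·(e^(x) - e^(-x)) = -4·x^4/3 + 4·x^3/3 - 8·x^2 + 8·x + O(x^5).
The coefficient of x^4 is -4/3.

Final answer: -4/3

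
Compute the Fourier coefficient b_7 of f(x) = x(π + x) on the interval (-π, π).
b_7 = (1/π) ∫_{-π}^{π} f(x)·sin(7x) dx.
Evaluate the integral (use parity and integration by parts as needed): b_7 = 2·π/7.

Final answer: 2·π/7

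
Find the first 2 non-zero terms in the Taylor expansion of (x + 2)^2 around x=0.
4·x + 4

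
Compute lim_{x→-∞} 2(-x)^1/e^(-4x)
This is an ∞/∞ indeterminate form as x → -∞.
Compare growth rates of the dominant terms (exponentials ≫ polynomials ≫ logarithms), or apply L'Hôpital's rule; the quotient → 0.
Limit = 0.

Final answer: 0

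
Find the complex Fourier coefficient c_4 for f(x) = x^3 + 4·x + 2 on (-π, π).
Compute the real Fourier coefficients first: a_4 = 0, b_4 = -π^2/2 - 29/16.
Then c_4 = (a_4 − i·b_4)/2 = 29·i/32 + i·π^2/4.

Final answer: 29·i/32 + i·π^2/4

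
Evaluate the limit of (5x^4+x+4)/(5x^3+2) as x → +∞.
This is an ∞/∞ indeterminate form as x → +∞.
Divide numerator and denominator by x^4 and let the lower-order terms vanish; the numerator's degree 4 exceeds the denominator's degree 3, so the quotient diverges.
Limit = ∞.

Final answer: ∞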